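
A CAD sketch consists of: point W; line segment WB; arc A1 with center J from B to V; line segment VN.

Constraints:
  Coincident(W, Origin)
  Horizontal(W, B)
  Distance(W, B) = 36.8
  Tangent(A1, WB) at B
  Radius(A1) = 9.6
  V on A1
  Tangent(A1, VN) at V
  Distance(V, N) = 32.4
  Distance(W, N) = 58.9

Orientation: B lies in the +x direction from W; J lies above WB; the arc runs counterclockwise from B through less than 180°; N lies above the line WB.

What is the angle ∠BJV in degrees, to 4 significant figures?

101.1°

W is at the origin; W and B share the same y with |WB| = 36.8 and B on the +x side, so B = (36.80, 0.000). Tangency of A1 to WB means the radius JB is perpendicular to WB, so J = B + (0, 9.6) = (36.80, 9.600). Since JV ⟂ VN (tangency), |JN| = √(9.6² + 32.4²) = 33.79 regardless of where V sits on A1. So N lies on both circle(W, 58.9) and circle(J, 33.79); the above-WB intersection is N = (39.99, 43.24). V is the foot of the tangent from N: V = (46.22, 11.45).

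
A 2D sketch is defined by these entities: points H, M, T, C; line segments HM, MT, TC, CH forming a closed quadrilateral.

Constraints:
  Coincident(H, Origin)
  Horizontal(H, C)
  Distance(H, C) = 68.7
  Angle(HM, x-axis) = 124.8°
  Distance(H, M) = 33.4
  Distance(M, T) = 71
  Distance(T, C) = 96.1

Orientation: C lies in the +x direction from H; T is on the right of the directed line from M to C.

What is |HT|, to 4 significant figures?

46.73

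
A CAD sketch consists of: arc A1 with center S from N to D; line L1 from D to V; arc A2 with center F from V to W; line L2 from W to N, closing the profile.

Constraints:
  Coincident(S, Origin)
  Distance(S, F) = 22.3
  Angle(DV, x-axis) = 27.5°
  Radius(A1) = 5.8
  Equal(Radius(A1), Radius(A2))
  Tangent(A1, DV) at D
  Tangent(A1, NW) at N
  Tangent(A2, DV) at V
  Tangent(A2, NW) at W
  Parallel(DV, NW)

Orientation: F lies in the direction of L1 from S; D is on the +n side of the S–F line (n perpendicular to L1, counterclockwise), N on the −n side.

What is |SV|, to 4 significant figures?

23.04

The slot axis is L1's direction at 27.5°, so u = (cos 27.5°, sin 27.5°) = (0.8870, 0.4617) and n = (−sin 27.5°, cos 27.5°) = (-0.4617, 0.8870). S is at the origin and F lies 22.3 along u from S, so F = 22.3·u = (19.78, 10.30). Tangency of A1 to both parallel lines with radius 5.8 puts D and N at S ± 5.8·n: D = (-2.678, 5.145), N = (2.678, -5.145). Equal radii place V and W the same way about F: V = F + 5.8·n = (17.10, 15.44), W = F − 5.8·n = (22.46, 5.152). Then |SV| = |V − S| = 23.04.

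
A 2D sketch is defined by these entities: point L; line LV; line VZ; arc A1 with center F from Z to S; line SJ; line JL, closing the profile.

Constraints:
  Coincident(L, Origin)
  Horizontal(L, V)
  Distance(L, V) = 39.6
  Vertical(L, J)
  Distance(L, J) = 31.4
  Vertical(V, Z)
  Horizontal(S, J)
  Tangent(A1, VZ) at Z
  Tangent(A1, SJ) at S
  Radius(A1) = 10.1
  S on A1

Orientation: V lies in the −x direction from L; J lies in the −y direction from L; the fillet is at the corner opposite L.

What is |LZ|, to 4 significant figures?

44.96

L is at the origin; L and V share the same y with |LV| = 39.6 and V on the −x side, so V = (-39.60, 0.000). L and J share the same x with |LJ| = 31.4 and J on the −y side, so J = (0.000, -31.40). The virtual corner opposite L is at (-39.60, -31.40). The tangent condition forces FZ to be normal to VZ and tangency of A1 to SJ means the radius FS is perpendicular to SJ, with radius 10.1, so the center F sits 10.1 in from both sides at F = (-29.50, -21.30). That places the tangent points at Z = (-39.60, -21.30) on VZ and S = (-29.50, -31.40) on SJ. Then |LZ| = |Z − L| = 44.96.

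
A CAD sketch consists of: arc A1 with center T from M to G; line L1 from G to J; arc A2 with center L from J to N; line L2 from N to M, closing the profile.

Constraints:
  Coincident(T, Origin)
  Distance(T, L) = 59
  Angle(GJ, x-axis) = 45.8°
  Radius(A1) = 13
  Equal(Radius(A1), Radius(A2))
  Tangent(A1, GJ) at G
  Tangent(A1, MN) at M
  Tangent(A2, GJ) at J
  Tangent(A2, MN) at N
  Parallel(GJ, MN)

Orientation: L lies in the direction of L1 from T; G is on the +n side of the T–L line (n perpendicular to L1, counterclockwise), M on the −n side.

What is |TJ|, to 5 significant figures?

60.415

Tangency of A1 to both parallel lines with radius 13.0 puts G and M at T ± 13.0·n: G = (-9.3198, 9.0631), M = (9.3198, -9.0631). Equal radii place J and N the same way about L: J = L + 13.0·n = (31.813, 51.361), N = L − 13.0·n = (50.453, 33.235). Then |TJ| = |J − T| = 60.415.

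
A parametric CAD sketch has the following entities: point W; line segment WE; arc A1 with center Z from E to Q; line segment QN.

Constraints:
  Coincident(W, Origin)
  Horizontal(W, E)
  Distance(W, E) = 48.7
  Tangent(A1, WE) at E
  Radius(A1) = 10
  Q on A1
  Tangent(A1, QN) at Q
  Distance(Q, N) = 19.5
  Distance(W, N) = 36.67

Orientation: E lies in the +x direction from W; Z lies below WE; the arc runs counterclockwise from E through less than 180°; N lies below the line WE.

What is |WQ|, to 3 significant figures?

40.5

W is at the origin; W and E share the same y with |WE| = 48.7 and E on the +x side, so E = (48.7, 0.00). Since A1 is tangent to WE there, ZE ⟂ WE, so Z = E + (0, -10) = (48.7, -10.0). Since ZQ ⟂ QN (tangency), |ZN| = √(10.0² + 19.5²) = 21.9 regardless of where Q sits on A1. So N lies on both circle(W, 36.67) and circle(Z, 21.9); the below-WE intersection is N = (29.9, -21.2). Q is the foot of the tangent from N: Q = (40.2, -4.70).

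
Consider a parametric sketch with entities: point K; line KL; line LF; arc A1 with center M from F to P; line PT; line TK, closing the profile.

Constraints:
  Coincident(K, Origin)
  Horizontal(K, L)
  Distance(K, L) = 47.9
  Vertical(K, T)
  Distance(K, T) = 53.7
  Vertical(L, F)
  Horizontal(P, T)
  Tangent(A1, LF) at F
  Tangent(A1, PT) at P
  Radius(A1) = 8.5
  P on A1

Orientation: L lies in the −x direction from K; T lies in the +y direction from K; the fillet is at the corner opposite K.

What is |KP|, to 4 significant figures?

66.60

K is at the origin; KL is horizontal with |KL| = 47.9 and L on the −x side, so L = (-47.90, 0.000). KT is vertical with |KT| = 53.7 and T on the +y side, so T = (0.000, 53.70). The virtual corner opposite K is at (-47.90, 53.70). A1 meets LF tangentially, so MF is at right angles to LF and tangency of A1 to PT means the radius MP is perpendicular to PT, with radius 8.5, so the center M sits 8.5 in from both sides at M = (-39.40, 45.20). That places the tangent points at F = (-47.90, 45.20) on LF and P = (-39.40, 53.70) on PT. Then |KP| = |P − K| = 66.60.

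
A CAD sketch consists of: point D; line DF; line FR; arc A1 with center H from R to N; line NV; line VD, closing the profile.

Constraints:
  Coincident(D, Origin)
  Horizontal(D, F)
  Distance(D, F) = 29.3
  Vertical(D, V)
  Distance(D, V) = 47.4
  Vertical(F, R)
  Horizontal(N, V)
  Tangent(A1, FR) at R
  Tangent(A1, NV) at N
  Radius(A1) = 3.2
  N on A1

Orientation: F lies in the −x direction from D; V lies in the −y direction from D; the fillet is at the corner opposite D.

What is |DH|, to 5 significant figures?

51.331

D and V share the same x with |DV| = 47.4 and V on the −y side, so V = (0.0000, -47.400). The virtual corner opposite D is at (-29.300, -47.400). The tangent condition forces HR to be normal to FR and the tangent condition forces HN to be normal to NV, with radius 3.2, so the center H sits 3.2 in from both sides at H = (-26.100, -44.200). Then |DH| = |H − D| = 51.331.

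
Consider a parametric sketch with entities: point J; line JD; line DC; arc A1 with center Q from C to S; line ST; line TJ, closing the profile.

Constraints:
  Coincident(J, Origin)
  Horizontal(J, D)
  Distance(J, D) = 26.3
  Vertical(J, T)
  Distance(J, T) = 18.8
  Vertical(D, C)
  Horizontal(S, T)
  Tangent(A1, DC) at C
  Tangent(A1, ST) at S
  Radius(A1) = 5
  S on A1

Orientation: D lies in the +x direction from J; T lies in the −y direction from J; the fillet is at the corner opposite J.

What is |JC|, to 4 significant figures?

29.70

J is at the origin; J and D share the same y with |JD| = 26.3 and D on the +x side, so D = (26.30, 0.000). J and T share the same x with |JT| = 18.8 and T on the −y side, so T = (0.000, -18.80). The virtual corner opposite J is at (26.30, -18.80). A1 meets DC tangentially, so QC is at right angles to DC and A1 meets ST tangentially, so QS is at right angles to ST, with radius 5.0, so the center Q sits 5.0 in from both sides at Q = (21.30, -13.80). That places the tangent points at C = (26.30, -13.80) on DC and S = (21.30, -18.80) on ST. Then |JC| = |C − J| = 29.70.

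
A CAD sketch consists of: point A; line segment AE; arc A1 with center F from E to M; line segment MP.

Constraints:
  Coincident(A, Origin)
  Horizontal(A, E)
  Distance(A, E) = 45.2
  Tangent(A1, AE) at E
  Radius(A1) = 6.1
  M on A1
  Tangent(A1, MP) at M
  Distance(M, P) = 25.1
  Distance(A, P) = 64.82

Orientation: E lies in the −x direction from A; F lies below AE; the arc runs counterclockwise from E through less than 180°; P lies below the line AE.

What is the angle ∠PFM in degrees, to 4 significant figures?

76.34°

A is at the origin; AE is horizontal with |AE| = 45.2 and E on the −x side, so E = (-45.20, 0.000). The tangent condition forces FE to be normal to AE, so F = E + (0, -6.1) = (-45.20, -6.100). Since FM ⟂ MP (tangency), |FP| = √(6.1² + 25.1²) = 25.83 regardless of where M sits on A1. So P lies on both circle(A, 64.82) and circle(F, 25.83); the below-AE intersection is P = (-58.28, -28.37). M is the foot of the tangent from P: M = (-51.04, -4.341).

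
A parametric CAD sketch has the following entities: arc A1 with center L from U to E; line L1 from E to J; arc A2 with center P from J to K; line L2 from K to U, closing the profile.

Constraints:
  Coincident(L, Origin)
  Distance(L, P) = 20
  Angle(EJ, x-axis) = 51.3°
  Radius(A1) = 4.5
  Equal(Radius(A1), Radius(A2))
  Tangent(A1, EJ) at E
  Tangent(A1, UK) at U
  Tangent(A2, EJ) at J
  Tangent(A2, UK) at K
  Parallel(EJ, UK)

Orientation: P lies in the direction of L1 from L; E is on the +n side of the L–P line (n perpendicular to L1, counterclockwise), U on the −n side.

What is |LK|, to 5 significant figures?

20.500

The slot axis is L1's direction at 51.3°, so u = (cos 51.3°, sin 51.3°) = (0.62524, 0.78043) and n = (−sin 51.3°, cos 51.3°) = (-0.78043, 0.62524). L is at the origin and P lies 20.0 along u from L, so P = 20.0·u = (12.505, 15.609). Tangency of A1 to both parallel lines with radius 4.5 puts E and U at L ± 4.5·n: E = (-3.5119, 2.8136), U = (3.5119, -2.8136). Equal radii place J and K the same way about P: J = P + 4.5·n = (8.9929, 18.422), K = P − 4.5·n = (16.017, 12.795). Then |LK| = |K − L| = 20.500.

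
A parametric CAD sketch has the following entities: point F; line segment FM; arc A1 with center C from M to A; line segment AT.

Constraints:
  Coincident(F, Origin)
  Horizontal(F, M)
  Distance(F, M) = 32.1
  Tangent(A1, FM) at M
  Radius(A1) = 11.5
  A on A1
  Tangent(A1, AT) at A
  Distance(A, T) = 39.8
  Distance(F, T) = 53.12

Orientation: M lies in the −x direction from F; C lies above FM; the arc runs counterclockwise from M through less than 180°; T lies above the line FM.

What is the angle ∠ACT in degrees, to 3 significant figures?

73.9°

F is at the origin; FM is horizontal with |FM| = 32.1 and M on the −x side, so M = (-32.1, 0.00). Since A1 is tangent to FM there, CM ⟂ FM, so C = M + (0, 11.5) = (-32.1, 11.5). Since CA ⟂ AT (tangency), |CT| = √(11.5² + 39.8²) = 41.4 regardless of where A sits on A1. So T lies on both circle(F, 53.12) and circle(C, 41.4); the above-FM intersection is T = (-17.3, 50.2). A is the foot of the tangent from T: A = (-20.6, 10.5).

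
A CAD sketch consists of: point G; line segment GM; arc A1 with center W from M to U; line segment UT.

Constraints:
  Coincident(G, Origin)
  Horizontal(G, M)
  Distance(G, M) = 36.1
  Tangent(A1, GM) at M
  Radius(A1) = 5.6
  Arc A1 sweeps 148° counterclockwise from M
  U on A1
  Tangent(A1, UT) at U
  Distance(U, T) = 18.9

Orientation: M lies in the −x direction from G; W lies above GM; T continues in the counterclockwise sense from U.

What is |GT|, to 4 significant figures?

53.21

G is at the origin; G and M share the same y with |GM| = 36.1 and M on the −x side, so M = (-36.10, 0.000). Tangency of A1 to GM means the radius WM is perpendicular to GM, so W = M + (0, 5.6) = (-36.10, 5.600). On A1, M sits at bearing -90° from W; a 148° counterclockwise sweep puts U at bearing 58°, so U = W + 5.6·(cos 58°, sin 58°) = (-33.13, 10.35). Tangency of A1 to UT means the radius WU is perpendicular to UT, so UT runs along (−sin 58°, cos 58°); with |UT| = 18.9, T = (-49.16, 20.36). Then |GT| = |T − G| = 53.21.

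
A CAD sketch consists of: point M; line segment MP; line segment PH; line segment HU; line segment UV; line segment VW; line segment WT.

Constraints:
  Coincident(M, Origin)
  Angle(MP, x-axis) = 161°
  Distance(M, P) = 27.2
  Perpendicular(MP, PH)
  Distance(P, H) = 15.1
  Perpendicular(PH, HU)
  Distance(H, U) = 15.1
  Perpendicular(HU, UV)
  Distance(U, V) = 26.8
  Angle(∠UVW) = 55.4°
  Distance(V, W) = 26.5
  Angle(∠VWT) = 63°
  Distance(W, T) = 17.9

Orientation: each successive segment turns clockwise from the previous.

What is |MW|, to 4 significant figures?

34.08

M is at the origin; MP runs at 161.0° with length 27.2, so P = (-25.72, 8.855). MP is perpendicular to PH, so PH runs at 71.00°; with |PH| = 15.1, H = (-20.80, 23.13). PH is perpendicular to HU, so HU runs at -19.00°; with |HU| = 15.1, U = (-6.525, 18.22). The perpendicularity gives UV at right angles to HU, so UV runs at -109.0°; with |UV| = 26.8, V = (-15.25, -7.123). ∠UVW = 55.4° gives VW at 126.4° from the x-axis; with |VW| = 26.5, W = (-30.98, 14.21). Then |MW| = |W − M| = 34.08.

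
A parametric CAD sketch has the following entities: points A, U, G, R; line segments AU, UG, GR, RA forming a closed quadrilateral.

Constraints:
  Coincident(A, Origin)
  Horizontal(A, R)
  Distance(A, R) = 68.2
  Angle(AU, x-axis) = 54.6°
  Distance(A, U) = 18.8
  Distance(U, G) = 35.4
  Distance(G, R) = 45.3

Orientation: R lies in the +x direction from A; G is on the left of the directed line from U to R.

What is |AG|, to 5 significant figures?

53.459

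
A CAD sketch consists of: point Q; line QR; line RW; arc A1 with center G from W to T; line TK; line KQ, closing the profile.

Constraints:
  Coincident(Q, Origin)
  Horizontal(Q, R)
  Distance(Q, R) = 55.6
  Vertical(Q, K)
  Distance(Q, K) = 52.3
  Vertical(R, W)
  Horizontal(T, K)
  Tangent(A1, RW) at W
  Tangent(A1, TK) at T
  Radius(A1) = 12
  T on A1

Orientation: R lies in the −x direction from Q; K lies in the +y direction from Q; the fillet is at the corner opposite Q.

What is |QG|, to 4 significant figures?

59.37

Q is at the origin; QR is horizontal with |QR| = 55.6 and R on the −x side, so R = (-55.60, 0.000). Q and K share the same x with |QK| = 52.3 and K on the +y side, so K = (0.000, 52.30). The virtual corner opposite Q is at (-55.60, 52.30). Since A1 is tangent to RW there, GW ⟂ RW and since A1 is tangent to TK there, GT ⟂ TK, with radius 12.0, so the center G sits 12.0 in from both sides at G = (-43.60, 40.30). Then |QG| = |G − Q| = 59.37.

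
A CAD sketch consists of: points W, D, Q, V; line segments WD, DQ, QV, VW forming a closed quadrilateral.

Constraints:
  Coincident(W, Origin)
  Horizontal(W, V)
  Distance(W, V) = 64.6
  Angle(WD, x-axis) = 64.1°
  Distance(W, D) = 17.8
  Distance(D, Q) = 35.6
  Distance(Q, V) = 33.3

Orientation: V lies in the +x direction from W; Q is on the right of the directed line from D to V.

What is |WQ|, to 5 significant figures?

34.003

Checks: |DQ| = 35.60 ✓; |QV| = 33.30 ✓.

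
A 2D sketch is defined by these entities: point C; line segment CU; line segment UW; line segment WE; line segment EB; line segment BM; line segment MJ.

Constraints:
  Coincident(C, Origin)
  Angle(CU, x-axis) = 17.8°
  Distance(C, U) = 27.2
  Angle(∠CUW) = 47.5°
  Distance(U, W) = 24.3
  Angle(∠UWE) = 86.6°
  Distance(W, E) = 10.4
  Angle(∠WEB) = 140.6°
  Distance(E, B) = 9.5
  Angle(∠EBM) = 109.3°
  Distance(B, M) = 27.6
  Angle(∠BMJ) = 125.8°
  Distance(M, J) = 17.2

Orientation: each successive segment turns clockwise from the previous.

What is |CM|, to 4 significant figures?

29.80

C is at the origin; CU runs at 17.8° with length 27.2, so U = (25.90, 8.315). ∠CUW = 47.5° gives UW at -114.7° from the x-axis; with |UW| = 24.3, W = (15.74, -13.76). ∠UWE = 86.6° gives WE at 151.9° from the x-axis; with |WE| = 10.4, E = (6.570, -8.863). ∠WEB = 140.6° gives EB at 112.5° from the x-axis; with |EB| = 9.5, B = (2.934, -0.08646). ∠EBM = 109.3° gives BM at 41.80° from the x-axis; with |BM| = 27.6, M = (23.51, 18.31). Then |CM| = |M − C| = 29.80.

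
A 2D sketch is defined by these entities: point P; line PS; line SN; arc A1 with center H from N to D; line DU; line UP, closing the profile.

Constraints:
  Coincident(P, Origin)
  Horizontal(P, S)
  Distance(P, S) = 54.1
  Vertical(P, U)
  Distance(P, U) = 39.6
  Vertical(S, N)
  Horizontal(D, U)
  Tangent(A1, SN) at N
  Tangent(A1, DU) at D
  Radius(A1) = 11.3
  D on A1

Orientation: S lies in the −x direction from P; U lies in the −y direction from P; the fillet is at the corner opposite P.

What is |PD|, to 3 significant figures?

58.3

P is at the origin; P and S share the same y with |PS| = 54.1 and S on the −x side, so S = (-54.1, 0.00). P and U share the same x with |PU| = 39.6 and U on the −y side, so U = (0.00, -39.6). The virtual corner opposite P is at (-54.1, -39.6). Tangency of A1 to SN means the radius HN is perpendicular to SN and A1 meets DU tangentially, so HD is at right angles to DU, with radius 11.3, so the center H sits 11.3 in from both sides at H = (-42.8, -28.3). That places the tangent points at N = (-54.1, -28.3) on SN and D = (-42.8, -39.6) on DU. Then |PD| = |D − P| = 58.3.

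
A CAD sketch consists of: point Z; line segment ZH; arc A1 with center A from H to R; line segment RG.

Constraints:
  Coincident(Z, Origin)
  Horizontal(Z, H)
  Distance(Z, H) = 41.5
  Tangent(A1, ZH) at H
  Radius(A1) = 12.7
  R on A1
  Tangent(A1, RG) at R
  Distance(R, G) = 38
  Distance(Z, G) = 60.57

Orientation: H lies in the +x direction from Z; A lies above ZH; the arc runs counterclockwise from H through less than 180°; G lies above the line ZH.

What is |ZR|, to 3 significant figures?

55.7

Checks: |AH| = 12.70 ✓; |AR| = 12.70 ✓; ∠(AR, RG) = 90.00° ✓; |RG| = 38.00 ✓; |ZG| = 60.57 ✓.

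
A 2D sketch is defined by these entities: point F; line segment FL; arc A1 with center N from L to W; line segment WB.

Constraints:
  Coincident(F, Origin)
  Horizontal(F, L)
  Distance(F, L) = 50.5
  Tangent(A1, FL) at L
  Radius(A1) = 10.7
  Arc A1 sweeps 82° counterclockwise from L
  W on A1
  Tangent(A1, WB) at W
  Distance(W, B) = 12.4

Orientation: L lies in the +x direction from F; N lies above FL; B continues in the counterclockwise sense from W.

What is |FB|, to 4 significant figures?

66.40

F is at the origin; FL is horizontal with |FL| = 50.5 and L on the +x side, so L = (50.50, 0.000). Since A1 is tangent to FL there, NL ⟂ FL, so N = L + (0, 10.7) = (50.50, 10.70). On A1, L sits at bearing -90° from N; an 82° counterclockwise sweep puts W at bearing -8°, so W = N + 10.7·(cos -8°, sin -8°) = (61.10, 9.211). Tangency of A1 to WB means the radius NW is perpendicular to WB, so WB runs along (−sin -8°, cos -8°); with |WB| = 12.4, B = (62.82, 21.49). Then |FB| = |B − F| = 66.40.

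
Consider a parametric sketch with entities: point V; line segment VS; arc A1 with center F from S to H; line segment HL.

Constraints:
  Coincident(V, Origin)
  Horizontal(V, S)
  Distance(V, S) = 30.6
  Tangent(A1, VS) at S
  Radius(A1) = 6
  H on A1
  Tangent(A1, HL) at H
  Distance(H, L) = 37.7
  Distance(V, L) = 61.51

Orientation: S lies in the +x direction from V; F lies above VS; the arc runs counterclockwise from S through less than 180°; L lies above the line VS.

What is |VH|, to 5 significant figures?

36.685

Checks: V.y = 0.00, S.y = 0.00 ✓; |FH| = 6.000 ✓; ∠(FH, HL) = 90.00° ✓; |HL| = 37.70 ✓; |VL| = 61.51 ✓.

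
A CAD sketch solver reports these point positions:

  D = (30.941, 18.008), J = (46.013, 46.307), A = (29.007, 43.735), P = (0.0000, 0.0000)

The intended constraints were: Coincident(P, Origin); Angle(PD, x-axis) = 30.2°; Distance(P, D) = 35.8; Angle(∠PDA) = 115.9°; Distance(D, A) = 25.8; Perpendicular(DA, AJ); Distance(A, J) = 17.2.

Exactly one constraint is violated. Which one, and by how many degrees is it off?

Perpendicular(DA, AJ) — off by 4.30°.

P = (0.00, 0.00) ✓; PD at 30.20° ✓; |PD| = 35.80 ✓; ∠PDA = 115.9° ✓; |DA| = 25.80 ✓; ∠(DA, AJ) = 85.70° ✗; |AJ| = 17.20 ✓.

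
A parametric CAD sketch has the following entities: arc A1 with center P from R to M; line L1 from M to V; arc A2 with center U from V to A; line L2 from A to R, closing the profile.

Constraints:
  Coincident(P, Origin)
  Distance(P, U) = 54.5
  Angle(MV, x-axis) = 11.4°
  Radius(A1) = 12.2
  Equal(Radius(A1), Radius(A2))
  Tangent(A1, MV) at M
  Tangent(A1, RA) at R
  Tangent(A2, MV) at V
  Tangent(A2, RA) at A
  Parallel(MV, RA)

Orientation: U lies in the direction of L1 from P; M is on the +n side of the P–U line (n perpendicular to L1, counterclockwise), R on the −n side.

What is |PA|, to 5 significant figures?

55.849

The slot axis is L1's direction at 11.4°, so u = (cos 11.4°, sin 11.4°) = (0.98027, 0.19766) and n = (−sin 11.4°, cos 11.4°) = (-0.19766, 0.98027). P is at the origin and U lies 54.5 along u from P, so U = 54.5·u = (53.425, 10.772). Tangency of A1 to both parallel lines with radius 12.2 puts M and R at P ± 12.2·n: M = (-2.4114, 11.959), R = (2.4114, -11.959). Equal radii place V and A the same way about U: V = U + 12.2·n = (51.013, 22.732), A = U − 12.2·n = (55.836, -1.1870). Then |PA| = |A − P| = 55.849.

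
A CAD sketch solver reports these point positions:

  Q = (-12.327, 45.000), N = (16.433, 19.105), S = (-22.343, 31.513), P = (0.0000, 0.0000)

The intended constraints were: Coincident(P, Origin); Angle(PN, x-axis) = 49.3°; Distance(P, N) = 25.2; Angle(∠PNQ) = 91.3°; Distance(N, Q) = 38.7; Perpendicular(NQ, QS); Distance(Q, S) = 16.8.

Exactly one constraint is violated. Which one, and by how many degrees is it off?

Perpendicular(NQ, QS) — off by 5.40°.

P = (0.00, 0.00) ✓; PN at 49.30° ✓; |PN| = 25.20 ✓; ∠PNQ = 91.30° ✓; |NQ| = 38.70 ✓; ∠(NQ, QS) = 95.40° ✗; |QS| = 16.80 ✓.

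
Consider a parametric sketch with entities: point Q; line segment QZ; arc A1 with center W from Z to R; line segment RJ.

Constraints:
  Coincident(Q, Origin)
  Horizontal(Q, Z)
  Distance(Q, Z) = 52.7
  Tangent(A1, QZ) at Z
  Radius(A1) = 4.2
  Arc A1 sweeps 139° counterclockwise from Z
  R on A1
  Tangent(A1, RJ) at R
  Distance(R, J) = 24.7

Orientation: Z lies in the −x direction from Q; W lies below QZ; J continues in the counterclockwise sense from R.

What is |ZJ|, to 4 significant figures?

28.43

Q is at the origin; Q and Z share the same y with |QZ| = 52.7 and Z on the −x side, so Z = (-52.70, 0.000). A1 meets QZ tangentially, so WZ is at right angles to QZ, so W = Z + (0, -4.2) = (-52.70, -4.200). On A1, Z sits at bearing 90° from W; a 139° counterclockwise sweep puts R at bearing 229°, so R = W + 4.2·(cos 229°, sin 229°) = (-55.46, -7.370). A1 meets RJ tangentially, so WR is at right angles to RJ, so RJ runs along (−sin 229°, cos 229°); with |RJ| = 24.7, J = (-36.81, -23.57). Then |ZJ| = |J − Z| = 28.43.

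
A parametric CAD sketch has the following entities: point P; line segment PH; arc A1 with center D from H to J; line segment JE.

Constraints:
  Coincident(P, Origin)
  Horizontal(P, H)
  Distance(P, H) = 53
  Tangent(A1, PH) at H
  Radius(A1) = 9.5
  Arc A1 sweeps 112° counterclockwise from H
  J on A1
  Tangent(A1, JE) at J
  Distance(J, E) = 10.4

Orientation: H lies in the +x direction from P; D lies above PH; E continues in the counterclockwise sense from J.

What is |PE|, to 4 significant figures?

62.20

On A1, H sits at bearing -90° from D; a 112° counterclockwise sweep puts J at bearing 22°, so J = D + 9.5·(cos 22°, sin 22°) = (61.81, 13.06). The tangent condition forces DJ to be normal to JE, so JE runs along (−sin 22°, cos 22°); with |JE| = 10.4, E = (57.91, 22.70). Then |PE| = |E − P| = 62.20.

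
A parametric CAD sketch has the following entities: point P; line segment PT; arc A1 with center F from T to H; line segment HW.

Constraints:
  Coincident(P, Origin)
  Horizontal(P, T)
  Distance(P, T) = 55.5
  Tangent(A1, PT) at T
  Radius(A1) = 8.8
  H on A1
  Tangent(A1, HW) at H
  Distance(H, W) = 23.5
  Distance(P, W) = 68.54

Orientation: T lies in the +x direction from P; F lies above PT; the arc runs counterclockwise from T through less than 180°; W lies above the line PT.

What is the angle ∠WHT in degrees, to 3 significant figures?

130°

P is at the origin; PT is horizontal with |PT| = 55.5 and T on the +x side, so T = (55.5, 0.00). Since A1 is tangent to PT there, FT ⟂ PT, so F = T + (0, 8.8) = (55.5, 8.80). Since FH ⟂ HW (tangency), |FW| = √(8.8² + 23.5²) = 25.1 regardless of where H sits on A1. So W lies on both circle(P, 68.54) and circle(F, 25.1); the above-PT intersection is W = (59.8, 33.5). H is the foot of the tangent from W: H = (64.1, 10.4).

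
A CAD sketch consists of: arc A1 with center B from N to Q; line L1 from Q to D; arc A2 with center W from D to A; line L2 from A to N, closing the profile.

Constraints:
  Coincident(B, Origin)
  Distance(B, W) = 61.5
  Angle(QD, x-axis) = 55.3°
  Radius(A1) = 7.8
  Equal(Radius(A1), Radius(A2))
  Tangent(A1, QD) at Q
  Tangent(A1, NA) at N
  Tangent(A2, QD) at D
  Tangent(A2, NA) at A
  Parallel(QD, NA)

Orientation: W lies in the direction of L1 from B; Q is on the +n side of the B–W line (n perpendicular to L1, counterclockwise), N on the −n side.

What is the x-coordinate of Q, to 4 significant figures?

-6.413

B is at the origin and W lies 61.5 along u from B, so W = 61.5·u = (35.01, 50.56). Tangency of A1 to both parallel lines with radius 7.8 puts Q and N at B ± 7.8·n: Q = (-6.413, 4.440), N = (6.413, -4.440). So Q.x = -6.413.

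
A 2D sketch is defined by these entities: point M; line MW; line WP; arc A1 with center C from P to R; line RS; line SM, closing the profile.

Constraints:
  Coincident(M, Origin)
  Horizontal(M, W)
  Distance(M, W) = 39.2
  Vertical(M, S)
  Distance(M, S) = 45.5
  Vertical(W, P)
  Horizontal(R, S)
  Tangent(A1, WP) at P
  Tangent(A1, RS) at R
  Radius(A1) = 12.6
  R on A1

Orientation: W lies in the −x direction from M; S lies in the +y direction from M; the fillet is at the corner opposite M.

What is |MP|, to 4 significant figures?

51.18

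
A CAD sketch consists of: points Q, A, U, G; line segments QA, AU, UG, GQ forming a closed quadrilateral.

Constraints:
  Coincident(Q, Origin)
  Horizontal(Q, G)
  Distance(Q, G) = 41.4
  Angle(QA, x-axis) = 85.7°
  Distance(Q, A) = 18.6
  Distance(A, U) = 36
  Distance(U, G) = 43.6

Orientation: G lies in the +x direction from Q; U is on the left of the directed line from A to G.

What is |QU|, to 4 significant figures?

50.80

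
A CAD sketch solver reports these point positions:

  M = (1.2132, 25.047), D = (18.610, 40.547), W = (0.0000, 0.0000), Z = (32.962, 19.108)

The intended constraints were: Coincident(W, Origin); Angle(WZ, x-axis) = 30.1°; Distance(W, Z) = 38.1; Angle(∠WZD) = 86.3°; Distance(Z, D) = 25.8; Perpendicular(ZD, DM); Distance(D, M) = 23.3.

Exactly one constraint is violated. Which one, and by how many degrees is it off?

Perpendicular(ZD, DM) — off by 7.90°.

W = (0.00, 0.00) ✓; WZ at 30.10° ✓; |WZ| = 38.10 ✓; ∠WZD = 86.30° ✓; |ZD| = 25.80 ✓; ∠(ZD, DM) = 97.90° ✗; |DM| = 23.30 ✓.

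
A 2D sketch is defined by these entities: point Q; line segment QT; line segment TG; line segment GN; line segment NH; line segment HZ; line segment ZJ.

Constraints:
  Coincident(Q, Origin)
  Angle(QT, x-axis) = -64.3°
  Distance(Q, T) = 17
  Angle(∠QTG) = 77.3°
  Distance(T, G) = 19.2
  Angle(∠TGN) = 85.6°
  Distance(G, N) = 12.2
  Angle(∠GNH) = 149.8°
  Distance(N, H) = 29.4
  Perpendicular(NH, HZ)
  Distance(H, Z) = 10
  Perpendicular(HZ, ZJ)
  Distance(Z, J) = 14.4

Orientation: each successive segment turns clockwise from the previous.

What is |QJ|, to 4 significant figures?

3.161

Q is at the origin; QT runs at -64.3° with length 17.0, so T = (7.372, -15.32). ∠QTG = 77.3° gives TG at -167.0° from the x-axis; with |TG| = 19.2, G = (-11.34, -19.64). ∠TGN = 85.6° gives GN at 98.60° from the x-axis; with |GN| = 12.2, N = (-13.16, -7.575). ∠GNH = 149.8° gives NH at 68.40° from the x-axis; with |NH| = 29.4, H = (-2.337, 19.76). NH ⟂ HZ, so HZ runs at -21.60°; with |HZ| = 10.0, Z = (6.961, 16.08). HZ is perpendicular to ZJ, so ZJ runs at -111.6°; with |ZJ| = 14.4, J = (1.660, 2.691). Then |QJ| = |J − Q| = 3.161.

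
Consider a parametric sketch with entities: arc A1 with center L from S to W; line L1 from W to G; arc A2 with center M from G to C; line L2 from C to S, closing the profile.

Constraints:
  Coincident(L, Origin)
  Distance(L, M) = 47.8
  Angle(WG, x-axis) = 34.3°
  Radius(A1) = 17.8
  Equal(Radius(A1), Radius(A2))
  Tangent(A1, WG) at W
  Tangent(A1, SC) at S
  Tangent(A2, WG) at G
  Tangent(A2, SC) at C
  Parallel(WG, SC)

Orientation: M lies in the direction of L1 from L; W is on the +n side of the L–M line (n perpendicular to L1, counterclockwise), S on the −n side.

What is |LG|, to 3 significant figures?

51.0

The slot axis is L1's direction at 34.3°, so u = (cos 34.3°, sin 34.3°) = (0.826, 0.564) and n = (−sin 34.3°, cos 34.3°) = (-0.564, 0.826). L is at the origin and M lies 47.8 along u from L, so M = 47.8·u = (39.5, 26.9). Tangency of A1 to both parallel lines with radius 17.8 puts W and S at L ± 17.8·n: W = (-10.0, 14.7), S = (10.0, -14.7). Equal radii place G and C the same way about M: G = M + 17.8·n = (29.5, 41.6), C = M − 17.8·n = (49.5, 12.2). Then |LG| = |G − L| = 51.0.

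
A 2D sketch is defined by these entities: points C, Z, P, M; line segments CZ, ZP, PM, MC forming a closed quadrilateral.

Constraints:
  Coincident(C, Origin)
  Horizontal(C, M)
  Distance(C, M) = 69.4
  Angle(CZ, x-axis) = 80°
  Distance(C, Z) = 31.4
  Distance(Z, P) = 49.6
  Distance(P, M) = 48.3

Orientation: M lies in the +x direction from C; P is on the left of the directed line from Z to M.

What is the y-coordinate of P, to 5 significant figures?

45.392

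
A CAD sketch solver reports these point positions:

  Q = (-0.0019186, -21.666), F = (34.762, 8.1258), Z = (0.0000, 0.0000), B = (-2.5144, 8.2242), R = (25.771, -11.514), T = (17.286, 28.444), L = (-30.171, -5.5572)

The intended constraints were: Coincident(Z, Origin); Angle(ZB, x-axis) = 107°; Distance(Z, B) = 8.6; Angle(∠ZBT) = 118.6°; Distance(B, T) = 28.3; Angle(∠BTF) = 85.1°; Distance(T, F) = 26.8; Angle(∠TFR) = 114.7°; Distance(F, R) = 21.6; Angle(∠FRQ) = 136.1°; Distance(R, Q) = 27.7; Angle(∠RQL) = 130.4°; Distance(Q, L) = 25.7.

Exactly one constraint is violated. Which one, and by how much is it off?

Distance(Q, L) = 25.7 — off by 8.50.

Z = (0.00, 0.00) ✓; ZB at 107.0° ✓; |ZB| = 8.600 ✓; ∠ZBT = 118.6° ✓; |BT| = 28.30 ✓; ∠BTF = 85.10° ✓; |TF| = 26.80 ✓; ∠TFR = 114.7° ✓; |FR| = 21.60 ✓; ∠FRQ = 136.1° ✓; |RQ| = 27.70 ✓; ∠RQL = 130.4° ✓; |QL| = 34.20 ✗.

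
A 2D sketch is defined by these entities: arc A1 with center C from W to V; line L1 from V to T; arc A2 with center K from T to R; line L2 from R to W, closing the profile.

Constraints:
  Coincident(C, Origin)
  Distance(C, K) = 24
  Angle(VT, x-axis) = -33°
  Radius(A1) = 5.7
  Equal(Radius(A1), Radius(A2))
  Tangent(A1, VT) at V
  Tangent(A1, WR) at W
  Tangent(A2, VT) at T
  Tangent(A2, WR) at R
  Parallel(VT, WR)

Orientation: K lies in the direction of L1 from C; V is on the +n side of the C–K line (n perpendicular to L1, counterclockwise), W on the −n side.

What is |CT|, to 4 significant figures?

24.67

The slot axis is L1's direction at -33.0°, so u = (cos -33.0°, sin -33.0°) = (0.8387, -0.5446) and n = (−sin -33.0°, cos -33.0°) = (0.5446, 0.8387). C is at the origin and K lies 24.0 along u from C, so K = 24.0·u = (20.13, -13.07). Tangency of A1 to both parallel lines with radius 5.7 puts V and W at C ± 5.7·n: V = (3.104, 4.780), W = (-3.104, -4.780). Equal radii place T and R the same way about K: T = K + 5.7·n = (23.23, -8.291), R = K − 5.7·n = (17.02, -17.85). Then |CT| = |T − C| = 24.67.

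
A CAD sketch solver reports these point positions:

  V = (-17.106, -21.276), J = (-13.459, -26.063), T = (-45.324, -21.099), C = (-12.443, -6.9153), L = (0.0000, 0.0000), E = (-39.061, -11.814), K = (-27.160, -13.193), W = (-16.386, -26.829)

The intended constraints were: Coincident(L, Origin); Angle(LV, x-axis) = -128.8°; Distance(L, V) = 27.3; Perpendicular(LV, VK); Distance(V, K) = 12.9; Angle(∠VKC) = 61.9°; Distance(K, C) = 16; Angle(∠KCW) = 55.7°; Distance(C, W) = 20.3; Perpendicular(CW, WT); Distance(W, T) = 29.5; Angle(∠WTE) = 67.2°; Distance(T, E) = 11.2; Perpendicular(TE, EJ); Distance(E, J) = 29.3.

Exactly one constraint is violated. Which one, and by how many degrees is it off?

Perpendicular(TE, EJ) — off by 4.90°.

L = (0.00, 0.00) ✓; LV at -128.8° ✓; |LV| = 27.30 ✓; ∠(LV, VK) = 90.00° ✓; |VK| = 12.90 ✓; ∠VKC = 61.90° ✓; |KC| = 16.00 ✓; ∠KCW = 55.70° ✓; |CW| = 20.30 ✓; ∠(CW, WT) = 90.00° ✓; |WT| = 29.50 ✓; ∠WTE = 67.20° ✓; |TE| = 11.20 ✓; ∠(TE, EJ) = 85.10° ✗; |EJ| = 29.30 ✓.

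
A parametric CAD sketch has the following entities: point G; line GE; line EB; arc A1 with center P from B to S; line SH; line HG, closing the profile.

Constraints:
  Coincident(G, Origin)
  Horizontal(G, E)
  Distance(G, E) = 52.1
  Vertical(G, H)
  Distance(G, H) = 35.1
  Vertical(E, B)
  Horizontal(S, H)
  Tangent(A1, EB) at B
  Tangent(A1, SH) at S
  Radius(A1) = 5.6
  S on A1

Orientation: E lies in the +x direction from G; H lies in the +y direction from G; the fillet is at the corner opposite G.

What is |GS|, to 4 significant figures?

58.26

G is at the origin; GE is horizontal with |GE| = 52.1 and E on the +x side, so E = (52.10, 0.000). G and H share the same x with |GH| = 35.1 and H on the +y side, so H = (0.000, 35.10). The virtual corner opposite G is at (52.10, 35.10). Tangency of A1 to EB means the radius PB is perpendicular to EB and A1 meets SH tangentially, so PS is at right angles to SH, with radius 5.6, so the center P sits 5.6 in from both sides at P = (46.50, 29.50). That places the tangent points at B = (52.10, 29.50) on EB and S = (46.50, 35.10) on SH. Then |GS| = |S − G| = 58.26.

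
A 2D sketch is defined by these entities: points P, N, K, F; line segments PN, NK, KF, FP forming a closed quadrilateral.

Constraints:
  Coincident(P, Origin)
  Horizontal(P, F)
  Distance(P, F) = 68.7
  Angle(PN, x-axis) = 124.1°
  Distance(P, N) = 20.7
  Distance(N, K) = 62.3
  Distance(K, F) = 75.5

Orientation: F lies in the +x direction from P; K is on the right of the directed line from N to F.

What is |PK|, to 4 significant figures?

42.99

Checks: |NK| = 62.30 ✓; |KF| = 75.50 ✓.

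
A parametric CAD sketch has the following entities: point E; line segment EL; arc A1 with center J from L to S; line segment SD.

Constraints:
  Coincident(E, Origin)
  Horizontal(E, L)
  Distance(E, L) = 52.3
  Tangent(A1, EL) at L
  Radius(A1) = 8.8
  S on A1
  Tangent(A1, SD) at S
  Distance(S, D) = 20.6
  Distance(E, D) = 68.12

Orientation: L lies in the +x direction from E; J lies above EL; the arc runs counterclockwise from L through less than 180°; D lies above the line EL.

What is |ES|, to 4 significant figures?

61.70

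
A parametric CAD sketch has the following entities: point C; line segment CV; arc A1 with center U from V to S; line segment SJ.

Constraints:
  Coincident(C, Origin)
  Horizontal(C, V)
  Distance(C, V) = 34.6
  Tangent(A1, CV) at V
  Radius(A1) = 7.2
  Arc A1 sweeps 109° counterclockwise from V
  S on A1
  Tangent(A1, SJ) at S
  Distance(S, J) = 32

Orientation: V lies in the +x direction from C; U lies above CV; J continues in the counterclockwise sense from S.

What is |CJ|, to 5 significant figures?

50.443

C is at the origin; CV is horizontal with |CV| = 34.6 and V on the +x side, so V = (34.600, 0.0000). A1 meets CV tangentially, so UV is at right angles to CV, so U = V + (0, 7.2) = (34.600, 7.2000). On A1, V sits at bearing -90° from U; a 109° counterclockwise sweep puts S at bearing 19°, so S = U + 7.2·(cos 19°, sin 19°) = (41.408, 9.5441). The tangent condition forces US to be normal to SJ, so SJ runs along (−sin 19°, cos 19°); with |SJ| = 32.0, J = (30.990, 39.801). Then |CJ| = |J − C| = 50.443.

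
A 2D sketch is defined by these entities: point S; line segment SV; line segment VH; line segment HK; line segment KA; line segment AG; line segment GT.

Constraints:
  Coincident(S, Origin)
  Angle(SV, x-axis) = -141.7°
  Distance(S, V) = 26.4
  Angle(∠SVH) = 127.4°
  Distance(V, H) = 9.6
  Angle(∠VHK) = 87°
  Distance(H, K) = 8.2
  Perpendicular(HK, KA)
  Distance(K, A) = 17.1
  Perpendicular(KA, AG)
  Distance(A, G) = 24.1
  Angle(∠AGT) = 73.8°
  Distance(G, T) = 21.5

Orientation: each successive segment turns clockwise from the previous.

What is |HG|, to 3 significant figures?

23.3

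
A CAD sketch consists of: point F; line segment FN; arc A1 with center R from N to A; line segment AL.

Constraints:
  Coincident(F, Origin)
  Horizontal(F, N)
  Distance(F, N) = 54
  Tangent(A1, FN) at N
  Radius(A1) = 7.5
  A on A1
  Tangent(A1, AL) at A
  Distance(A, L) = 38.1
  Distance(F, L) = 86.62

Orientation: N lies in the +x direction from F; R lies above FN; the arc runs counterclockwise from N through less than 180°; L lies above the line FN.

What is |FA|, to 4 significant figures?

60.85

F is at the origin; F and N share the same y with |FN| = 54.0 and N on the +x side, so N = (54.00, 0.000). The tangent condition forces RN to be normal to FN, so R = N + (0, 7.5) = (54.00, 7.500). Since RA ⟂ AL (tangency), |RL| = √(7.5² + 38.1²) = 38.83 regardless of where A sits on A1. So L lies on both circle(F, 86.62) and circle(R, 38.83); the above-FN intersection is L = (77.72, 38.24). A is the foot of the tangent from L: A = (60.71, 4.152).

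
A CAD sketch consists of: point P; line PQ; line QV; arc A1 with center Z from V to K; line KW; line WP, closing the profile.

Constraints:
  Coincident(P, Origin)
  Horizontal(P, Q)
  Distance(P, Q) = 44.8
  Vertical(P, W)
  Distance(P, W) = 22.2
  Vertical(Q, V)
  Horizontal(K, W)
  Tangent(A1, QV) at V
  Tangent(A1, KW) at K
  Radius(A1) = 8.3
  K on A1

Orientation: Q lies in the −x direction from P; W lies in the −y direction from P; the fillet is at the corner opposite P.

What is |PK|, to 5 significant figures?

42.721

The virtual corner opposite P is at (-44.800, -22.200). Tangency of A1 to QV means the radius ZV is perpendicular to QV and the tangent condition forces ZK to be normal to KW, with radius 8.3, so the center Z sits 8.3 in from both sides at Z = (-36.500, -13.900). That places the tangent points at V = (-44.800, -13.900) on QV and K = (-36.500, -22.200) on KW. Then |PK| = |K − P| = 42.721.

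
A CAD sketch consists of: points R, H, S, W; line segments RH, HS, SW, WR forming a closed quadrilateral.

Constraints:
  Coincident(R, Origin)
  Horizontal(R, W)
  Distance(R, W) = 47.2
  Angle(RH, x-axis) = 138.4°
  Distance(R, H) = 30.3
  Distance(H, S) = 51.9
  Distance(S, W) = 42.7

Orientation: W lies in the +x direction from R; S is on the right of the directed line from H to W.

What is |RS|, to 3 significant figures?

22.6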